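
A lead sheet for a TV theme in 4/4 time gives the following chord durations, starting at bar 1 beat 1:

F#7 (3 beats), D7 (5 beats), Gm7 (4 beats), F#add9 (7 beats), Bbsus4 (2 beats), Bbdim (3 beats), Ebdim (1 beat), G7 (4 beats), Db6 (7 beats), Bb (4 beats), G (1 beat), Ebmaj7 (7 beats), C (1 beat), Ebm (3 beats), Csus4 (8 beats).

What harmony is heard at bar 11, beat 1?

Beat 1 of bar 11 is beat (11−1)×4 + 1 = 41 overall.
Running totals: F#7 ends at 3, D7 ends at 8, Gm7 ends at 12, F#add9 ends at 19, Bbsus4 ends at 21, Bbdim ends at 24, Ebdim ends at 25, G7 ends at 29, Db6 ends at 36, Bb ends at 40, G ends at 41.
Beat 41 falls within G.

G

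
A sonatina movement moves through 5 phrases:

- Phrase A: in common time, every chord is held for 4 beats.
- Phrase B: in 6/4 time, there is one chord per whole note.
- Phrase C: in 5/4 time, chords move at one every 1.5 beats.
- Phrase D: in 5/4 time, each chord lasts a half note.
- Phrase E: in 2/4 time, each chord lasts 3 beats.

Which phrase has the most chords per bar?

A: 4 beats/bar ÷ 4 beats/chord = 1 chord/bar.
B: 6 beats/bar ÷ 4 beats/chord = 1.5 chords/bar.
C: 5 beats/bar ÷ 1.5 beats/chord = 10/3 chords/bar.
D: 5 beats/bar ÷ 2 beats/chord = 2.5 chords/bar.
E: 2 beats/bar ÷ 3 beats/chord = 2/3 chords/bar.
Fastest is C at 10/3 chords/bar.

Phrase C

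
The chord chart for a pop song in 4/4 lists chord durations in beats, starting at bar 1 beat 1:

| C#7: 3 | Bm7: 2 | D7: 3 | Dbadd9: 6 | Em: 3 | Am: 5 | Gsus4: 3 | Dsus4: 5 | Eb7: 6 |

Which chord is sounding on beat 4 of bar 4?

Beat 4 of bar 4 is beat (4−1)×4 + 4 = 16 overall.
Running totals: C#7 ends at 3, Bm7 ends at 5, D7 ends at 8, Dbadd9 ends at 14, Em ends at 17.
Beat 16 falls within Em.

Em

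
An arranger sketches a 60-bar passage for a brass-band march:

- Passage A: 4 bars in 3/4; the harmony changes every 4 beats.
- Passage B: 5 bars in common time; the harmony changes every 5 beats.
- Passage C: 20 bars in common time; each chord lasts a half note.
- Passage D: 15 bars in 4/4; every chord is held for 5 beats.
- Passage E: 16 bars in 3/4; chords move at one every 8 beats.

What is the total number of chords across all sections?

65 chords

A has 12 beats and chords last 4 each, so 3 chords.
B has 20 beats and chords last 5 each, so 4 chords.
C has 80 beats and chords last 2 each, so 40 chords.
D has 60 beats and chords last 5 each, so 12 chords.
E has 48 beats and chords last 8 each, so 6 chords.
Total: 3 + 4 + 40 + 12 + 6 = 65.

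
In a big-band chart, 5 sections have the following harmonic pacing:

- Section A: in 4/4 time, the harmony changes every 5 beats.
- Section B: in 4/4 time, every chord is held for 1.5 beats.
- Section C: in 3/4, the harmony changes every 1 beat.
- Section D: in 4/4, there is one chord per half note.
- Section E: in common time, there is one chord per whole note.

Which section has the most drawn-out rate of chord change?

Section A

A: 4/5 = 0.8 chords/bar.
B: 4/1.5 = 8/3 chords/bar.
C: 3/1 = 3 chords/bar.
D: 4/2 = 2 chords/bar.
E: 4/4 = 1 chord/bar.
Slowest is A at 0.8 chords/bar.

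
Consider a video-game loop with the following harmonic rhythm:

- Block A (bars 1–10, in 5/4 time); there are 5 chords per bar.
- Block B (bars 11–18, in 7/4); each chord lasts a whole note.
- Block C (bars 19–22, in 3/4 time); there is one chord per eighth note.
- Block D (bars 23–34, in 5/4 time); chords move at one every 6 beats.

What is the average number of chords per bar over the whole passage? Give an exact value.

49/17 chords per bar

A: 10 × 5 = 50 beats ÷ 1 = 50 chords.
B: 8 × 7 = 56 beats ÷ 4 = 14 chords.
C: 4 × 3 = 12 beats ÷ 0.5 = 24 chords.
D: 12 × 5 = 60 beats ÷ 6 = 10 chords.
Overall: 98 chords over 34 bars → 98/34 = 49/17 chords per bar.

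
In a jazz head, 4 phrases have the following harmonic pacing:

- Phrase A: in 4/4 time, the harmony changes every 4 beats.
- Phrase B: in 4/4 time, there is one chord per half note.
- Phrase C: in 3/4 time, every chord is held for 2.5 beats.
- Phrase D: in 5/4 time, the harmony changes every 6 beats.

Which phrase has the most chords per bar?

A: 4/4 = 1 chord/bar.
B: 4/2 = 2 chords/bar.
C: 3/2.5 = 1.2 chords/bar.
D: 5/6 = 5/6 chords/bar.
Fastest is B at 2 chords/bar.

Phrase B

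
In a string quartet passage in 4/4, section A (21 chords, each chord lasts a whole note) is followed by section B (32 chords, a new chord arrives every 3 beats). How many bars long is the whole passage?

45 bars

A: 21 × 4 = 84 beats = 21 bars.
B: 32 × 3 = 96 beats = 24 bars.
Total: 21 + 24 = 45 bars.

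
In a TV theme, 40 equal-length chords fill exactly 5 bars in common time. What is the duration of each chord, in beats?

5 bars × 4 beats/bar = 20 beats total.
20 beats ÷ 40 chords = 0.5 beats per chord.
(That is an eighth note.)

0.5 beats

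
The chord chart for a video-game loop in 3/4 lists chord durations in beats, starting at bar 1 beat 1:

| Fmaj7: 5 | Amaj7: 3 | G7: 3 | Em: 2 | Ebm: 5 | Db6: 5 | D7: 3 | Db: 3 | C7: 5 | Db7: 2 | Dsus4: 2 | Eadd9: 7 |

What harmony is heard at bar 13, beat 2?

Dsus4

Beat 2 of bar 13 is beat (13−1)×3 + 2 = 38 overall.
Running totals: Fmaj7 ends at 5, Amaj7 ends at 8, G7 ends at 11, Em ends at 13, Ebm ends at 18, Db6 ends at 23, D7 ends at 26, Db ends at 29, C7 ends at 34, Db7 ends at 36, Dsus4 ends at 38.
Beat 38 falls within Dsus4.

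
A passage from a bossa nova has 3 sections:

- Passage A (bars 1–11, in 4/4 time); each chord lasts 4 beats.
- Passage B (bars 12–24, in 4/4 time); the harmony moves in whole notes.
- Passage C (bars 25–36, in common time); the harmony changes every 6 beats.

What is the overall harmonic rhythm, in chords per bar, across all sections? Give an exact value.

8/9 chords per bar

A: 11 bars of 4 beats is 44 beats; at 4 beats each that's 11 chords.
B: 13 bars of 4 beats is 52 beats; at 4 beats each that's 13 chords.
C: 12 bars of 4 beats is 48 beats; at 6 beats each that's 8 chords.
Overall: 32 chords over 36 bars → 32/36 = 8/9 chords per bar.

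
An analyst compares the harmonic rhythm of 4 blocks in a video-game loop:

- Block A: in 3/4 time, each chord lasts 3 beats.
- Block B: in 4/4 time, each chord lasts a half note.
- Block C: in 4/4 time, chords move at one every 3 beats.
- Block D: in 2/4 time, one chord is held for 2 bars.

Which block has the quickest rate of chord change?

A: 3 beats/bar ÷ 3 beats/chord = 1 chord/bar.
B: 4 beats/bar ÷ 2 beats/chord = 2 chords/bar.
C: 4 beats/bar ÷ 3 beats/chord = 4/3 chords/bar.
D: 2 beats/bar ÷ 4 beats/chord = 0.5 chords/bar.
Fastest is B at 2 chords/bar.

Block B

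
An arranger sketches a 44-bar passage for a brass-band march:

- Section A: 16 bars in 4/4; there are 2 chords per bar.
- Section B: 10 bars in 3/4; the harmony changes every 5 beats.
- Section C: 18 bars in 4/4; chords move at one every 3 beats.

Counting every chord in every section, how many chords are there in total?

62 chords

A: 16·4 = 64 beats, 64/2 = 32 chords.
B: 10·3 = 30 beats, 30/5 = 6 chords.
C: 18·4 = 72 beats, 72/3 = 24 chords.
Total: 32 + 6 + 24 = 62.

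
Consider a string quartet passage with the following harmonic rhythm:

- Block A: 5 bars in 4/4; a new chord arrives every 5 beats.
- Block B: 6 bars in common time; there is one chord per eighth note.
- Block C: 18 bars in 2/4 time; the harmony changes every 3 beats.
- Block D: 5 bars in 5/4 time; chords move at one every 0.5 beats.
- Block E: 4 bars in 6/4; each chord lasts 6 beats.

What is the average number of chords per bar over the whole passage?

59/19 chords per bar

A: 5 bars of 4 beats is 20 beats; at 5 beats each that's 4 chords.
B: 6 bars of 4 beats is 24 beats; at 0.5 beats each that's 48 chords.
C: 18 bars of 2 beats is 36 beats; at 3 beats each that's 12 chords.
D: 5 bars of 5 beats is 25 beats; at 0.5 beats each that's 50 chords.
E: 4 bars of 6 beats is 24 beats; at 6 beats each that's 4 chords.
Overall: 118 chords over 38 bars → 118/38 = 59/19 chords per bar.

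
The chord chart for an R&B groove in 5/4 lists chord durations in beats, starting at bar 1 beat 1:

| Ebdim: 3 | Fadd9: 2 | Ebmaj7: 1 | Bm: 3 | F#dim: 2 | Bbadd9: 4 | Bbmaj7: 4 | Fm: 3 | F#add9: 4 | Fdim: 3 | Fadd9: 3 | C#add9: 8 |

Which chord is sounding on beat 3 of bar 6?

Beat 3 of bar 6 is beat (6−1)×5 + 3 = 28 overall.
Running totals: Ebdim ends at 3, Fadd9 ends at 5, Ebmaj7 ends at 6, Bm ends at 9, F#dim ends at 11, Bbadd9 ends at 15, Bbmaj7 ends at 19, Fm ends at 22, F#add9 ends at 26, Fdim ends at 29.
Beat 28 falls within Fdim.

Fdim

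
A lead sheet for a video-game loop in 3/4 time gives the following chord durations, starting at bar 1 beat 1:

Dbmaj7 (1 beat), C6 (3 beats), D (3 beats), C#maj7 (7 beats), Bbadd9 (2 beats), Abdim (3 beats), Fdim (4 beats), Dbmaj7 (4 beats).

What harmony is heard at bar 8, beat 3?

Beat 3 of bar 8 is beat (8−1)×3 + 3 = 24 overall.
Running totals: Dbmaj7 ends at 1, C6 ends at 4, D ends at 7, C#maj7 ends at 14, Bbadd9 ends at 16, Abdim ends at 19, Fdim ends at 23, Dbmaj7 ends at 27.
Beat 24 falls within Dbmaj7.

Dbmaj7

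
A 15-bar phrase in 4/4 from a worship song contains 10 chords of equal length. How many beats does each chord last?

15 bars × 4 beats/bar = 60 beats total.
60 beats ÷ 10 chords = 6 beats per chord.

6 beats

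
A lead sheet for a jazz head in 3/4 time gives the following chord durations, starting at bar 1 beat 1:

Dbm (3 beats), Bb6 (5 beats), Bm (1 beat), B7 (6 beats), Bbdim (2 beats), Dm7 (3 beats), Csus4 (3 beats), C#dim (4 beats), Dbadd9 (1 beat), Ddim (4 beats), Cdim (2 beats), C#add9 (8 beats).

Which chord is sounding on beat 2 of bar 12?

Beat 2 of bar 12 is beat (12−1)×3 + 2 = 35 overall.
Running totals: Dbm ends at 3, Bb6 ends at 8, Bm ends at 9, B7 ends at 15, Bbdim ends at 17, Dm7 ends at 20, Csus4 ends at 23, C#dim ends at 27, Dbadd9 ends at 28, Ddim ends at 32, Cdim ends at 34, C#add9 ends at 42.
Beat 35 falls within C#add9.

C#add9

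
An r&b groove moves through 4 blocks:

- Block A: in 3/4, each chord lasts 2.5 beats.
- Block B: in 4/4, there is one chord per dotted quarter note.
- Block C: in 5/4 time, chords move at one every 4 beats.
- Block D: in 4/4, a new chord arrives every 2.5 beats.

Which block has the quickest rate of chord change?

A: each chord is 2.5 beats in 3/4, so 1.2 per bar.
B: each chord is 1.5 beats in 4/4, so 8/3 per bar.
C: each chord is 4 beats in 5/4, so 1.25 per bar.
D: each chord is 2.5 beats in 4/4, so 1.6 per bar.
Fastest is B at 8/3 chords/bar.

Block B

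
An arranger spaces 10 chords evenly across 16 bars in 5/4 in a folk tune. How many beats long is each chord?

8 beats

16 bars × 5 beats/bar = 80 beats total.
80 beats ÷ 10 chords = 8 beats per chord.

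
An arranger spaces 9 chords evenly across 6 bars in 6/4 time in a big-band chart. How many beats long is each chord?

4 beats

6 bars × 6 beats/bar = 36 beats total.
36 beats ÷ 9 chords = 4 beats per chord.
(That is a whole note.)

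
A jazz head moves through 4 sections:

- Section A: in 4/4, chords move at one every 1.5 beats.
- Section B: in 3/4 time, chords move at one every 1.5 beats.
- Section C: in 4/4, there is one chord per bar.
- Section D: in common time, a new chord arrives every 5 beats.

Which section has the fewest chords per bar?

A: 4 beats/bar ÷ 1.5 beats/chord = 8/3 chords/bar.
B: 3 beats/bar ÷ 1.5 beats/chord = 2 chords/bar.
C: 4 beats/bar ÷ 4 beats/chord = 1 chord/bar.
D: 4 beats/bar ÷ 5 beats/chord = 0.8 chords/bar.
Slowest is D at 0.8 chords/bar.

Section D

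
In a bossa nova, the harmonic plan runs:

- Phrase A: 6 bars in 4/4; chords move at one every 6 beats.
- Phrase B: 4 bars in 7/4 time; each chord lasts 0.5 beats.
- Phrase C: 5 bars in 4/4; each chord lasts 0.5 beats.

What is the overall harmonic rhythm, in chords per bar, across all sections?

20/3 chords per bar

A: 6 bars of 4 beats is 24 beats; at 6 beats each that's 4 chords.
B: 4 bars of 7 beats is 28 beats; at 0.5 beats each that's 56 chords.
C: 5 bars of 4 beats is 20 beats; at 0.5 beats each that's 40 chords.
Overall: 100 chords over 15 bars → 100/15 = 20/3 chords per bar.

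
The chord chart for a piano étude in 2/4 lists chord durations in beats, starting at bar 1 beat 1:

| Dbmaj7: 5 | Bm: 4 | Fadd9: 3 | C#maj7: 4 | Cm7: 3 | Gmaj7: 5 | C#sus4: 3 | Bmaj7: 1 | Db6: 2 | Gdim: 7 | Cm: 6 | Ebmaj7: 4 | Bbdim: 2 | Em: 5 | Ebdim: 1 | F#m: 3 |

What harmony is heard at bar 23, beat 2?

Beat 2 of bar 23 is beat (23−1)×2 + 2 = 46 overall.
Running totals: Dbmaj7 ends at 5, Bm ends at 9, Fadd9 ends at 12, C#maj7 ends at 16, Cm7 ends at 19, Gmaj7 ends at 24, C#sus4 ends at 27, Bmaj7 ends at 28, Db6 ends at 30, Gdim ends at 37, Cm ends at 43, Ebmaj7 ends at 47.
Beat 46 falls within Ebmaj7.

Ebmaj7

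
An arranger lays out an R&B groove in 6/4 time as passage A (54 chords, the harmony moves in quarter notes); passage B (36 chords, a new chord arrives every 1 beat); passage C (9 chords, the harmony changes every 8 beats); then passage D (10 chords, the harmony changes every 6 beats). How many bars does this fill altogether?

37 bars

A: 54 × 1 = 54 beats = 9 bars.
B: 36 × 1 = 36 beats = 6 bars.
C: 9 × 8 = 72 beats = 12 bars.
D: 10 × 6 = 60 beats = 10 bars.
Total: 9 + 6 + 12 + 10 = 37 bars.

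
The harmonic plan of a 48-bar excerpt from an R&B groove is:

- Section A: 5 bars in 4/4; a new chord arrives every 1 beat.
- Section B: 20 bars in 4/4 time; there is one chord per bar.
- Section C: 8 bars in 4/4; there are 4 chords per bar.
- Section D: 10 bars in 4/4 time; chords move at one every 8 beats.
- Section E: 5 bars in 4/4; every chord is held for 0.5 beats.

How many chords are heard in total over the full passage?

117 chords

A: 5 bars × 4 beats = 20 beats; 1 beat/chord → 20 chords.
B: 20 bars × 4 beats = 80 beats; 4 beats/chord → 20 chords.
C: 8 bars × 4 beats = 32 beats; 1 beat/chord → 32 chords.
D: 10 bars × 4 beats = 40 beats; 8 beats/chord → 5 chords.
E: 5 bars × 4 beats = 20 beats; 0.5 beats/chord → 40 chords.
Total: 20 + 20 + 32 + 5 + 40 = 117.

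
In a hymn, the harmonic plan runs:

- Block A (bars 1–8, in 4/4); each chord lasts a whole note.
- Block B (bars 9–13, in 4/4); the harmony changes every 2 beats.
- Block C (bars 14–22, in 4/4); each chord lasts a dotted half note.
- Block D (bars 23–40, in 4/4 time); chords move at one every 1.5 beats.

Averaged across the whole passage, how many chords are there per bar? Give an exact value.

A: 8 bars of 4 beats is 32 beats; at 4 beats each that's 8 chords.
B: 5 bars of 4 beats is 20 beats; at 2 beats each that's 10 chords.
C: 9 bars of 4 beats is 36 beats; at 3 beats each that's 12 chords.
D: 18 bars of 4 beats is 72 beats; at 1.5 beats each that's 48 chords.
Overall: 78 chords over 40 bars → 78/40 = 1.95 chords per bar.

1.95 chords per bar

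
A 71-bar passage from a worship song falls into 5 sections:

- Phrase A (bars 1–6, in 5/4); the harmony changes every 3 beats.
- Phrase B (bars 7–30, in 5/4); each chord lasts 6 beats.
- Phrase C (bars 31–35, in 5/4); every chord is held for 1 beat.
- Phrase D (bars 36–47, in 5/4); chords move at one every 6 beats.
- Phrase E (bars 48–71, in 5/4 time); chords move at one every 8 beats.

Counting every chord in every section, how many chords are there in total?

A: 6 bars × 5 beats = 30 beats; 3 beats/chord → 10 chords.
B: 24 bars × 5 beats = 120 beats; 6 beats/chord → 20 chords.
C: 5 bars × 5 beats = 25 beats; 1 beat/chord → 25 chords.
D: 12 bars × 5 beats = 60 beats; 6 beats/chord → 10 chords.
E: 24 bars × 5 beats = 120 beats; 8 beats/chord → 15 chords.
Total: 10 + 20 + 25 + 10 + 15 = 80.

80 chords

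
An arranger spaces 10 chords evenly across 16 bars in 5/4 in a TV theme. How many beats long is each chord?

8 beats

16 bars × 5 beats/bar = 80 beats total.
80 beats ÷ 10 chords = 8 beats per chord.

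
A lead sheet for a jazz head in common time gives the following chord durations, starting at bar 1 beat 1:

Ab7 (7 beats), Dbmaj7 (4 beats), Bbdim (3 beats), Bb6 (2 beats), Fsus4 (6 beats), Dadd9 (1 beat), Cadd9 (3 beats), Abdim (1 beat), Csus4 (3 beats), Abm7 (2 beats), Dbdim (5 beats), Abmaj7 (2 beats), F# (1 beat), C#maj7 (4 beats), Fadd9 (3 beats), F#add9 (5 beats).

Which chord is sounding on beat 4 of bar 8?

Beat 4 of bar 8 is beat (8−1)×4 + 4 = 32 overall.
Running totals: Ab7 ends at 7, Dbmaj7 ends at 11, Bbdim ends at 14, Bb6 ends at 16, Fsus4 ends at 22, Dadd9 ends at 23, Cadd9 ends at 26, Abdim ends at 27, Csus4 ends at 30, Abm7 ends at 32.
Beat 32 falls within Abm7.

Abm7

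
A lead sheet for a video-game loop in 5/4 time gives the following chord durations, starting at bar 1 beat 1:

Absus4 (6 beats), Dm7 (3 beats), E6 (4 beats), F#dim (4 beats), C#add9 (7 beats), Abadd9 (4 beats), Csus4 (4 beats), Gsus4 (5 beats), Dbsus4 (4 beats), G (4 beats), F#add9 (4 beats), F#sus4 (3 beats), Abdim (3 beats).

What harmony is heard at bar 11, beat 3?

Abdim

Beat 3 of bar 11 is beat (11−1)×5 + 3 = 53 overall.
Running totals: Absus4 ends at 6, Dm7 ends at 9, E6 ends at 13, F#dim ends at 17, C#add9 ends at 24, Abadd9 ends at 28, Csus4 ends at 32, Gsus4 ends at 37, Dbsus4 ends at 41, G ends at 45, F#add9 ends at 49, F#sus4 ends at 52, Abdim ends at 55.
Beat 53 falls within Abdim.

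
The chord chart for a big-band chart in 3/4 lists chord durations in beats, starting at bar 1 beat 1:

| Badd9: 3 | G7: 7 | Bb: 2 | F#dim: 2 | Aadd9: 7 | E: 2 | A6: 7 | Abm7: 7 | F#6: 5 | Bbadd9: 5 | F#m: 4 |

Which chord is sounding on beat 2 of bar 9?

A6

Beat 2 of bar 9 is beat (9−1)×3 + 2 = 26 overall.
Running totals: Badd9 ends at 3, G7 ends at 10, Bb ends at 12, F#dim ends at 14, Aadd9 ends at 21, E ends at 23, A6 ends at 30.
Beat 26 falls within A6.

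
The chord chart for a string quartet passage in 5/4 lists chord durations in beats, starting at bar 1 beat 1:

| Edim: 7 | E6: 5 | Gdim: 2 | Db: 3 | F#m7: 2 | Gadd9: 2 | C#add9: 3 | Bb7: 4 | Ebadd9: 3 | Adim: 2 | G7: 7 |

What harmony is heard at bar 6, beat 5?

Ebadd9

Beat 5 of bar 6 is beat (6−1)×5 + 5 = 30 overall.
Running totals: Edim ends at 7, E6 ends at 12, Gdim ends at 14, Db ends at 17, F#m7 ends at 19, Gadd9 ends at 21, C#add9 ends at 24, Bb7 ends at 28, Ebadd9 ends at 31.
Beat 30 falls within Ebadd9.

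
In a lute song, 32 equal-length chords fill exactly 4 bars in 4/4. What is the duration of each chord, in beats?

0.5 beats

4 bars × 4 beats/bar = 16 beats total.
16 beats ÷ 32 chords = 0.5 beats per chord.
(That is an eighth note.)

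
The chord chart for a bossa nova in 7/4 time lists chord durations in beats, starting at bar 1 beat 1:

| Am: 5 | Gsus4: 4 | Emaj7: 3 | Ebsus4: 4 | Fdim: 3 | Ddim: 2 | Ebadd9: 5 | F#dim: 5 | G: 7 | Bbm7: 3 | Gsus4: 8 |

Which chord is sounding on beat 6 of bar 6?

Beat 6 of bar 6 is beat (6−1)×7 + 6 = 41 overall.
Running totals: Am ends at 5, Gsus4 ends at 9, Emaj7 ends at 12, Ebsus4 ends at 16, Fdim ends at 19, Ddim ends at 21, Ebadd9 ends at 26, F#dim ends at 31, G ends at 38, Bbm7 ends at 41.
Beat 41 falls within Bbm7.

Bbm7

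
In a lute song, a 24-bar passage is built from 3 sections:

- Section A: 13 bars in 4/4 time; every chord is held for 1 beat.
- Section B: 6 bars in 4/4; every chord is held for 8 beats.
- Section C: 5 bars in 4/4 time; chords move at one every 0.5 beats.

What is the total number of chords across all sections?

A: 13 bars × 4 beats = 52 beats; 1 beat/chord → 52 chords.
B: 6 bars × 4 beats = 24 beats; 8 beats/chord → 3 chords.
C: 5 bars × 4 beats = 20 beats; 0.5 beats/chord → 40 chords.
Total: 52 + 3 + 40 = 95.

95 chords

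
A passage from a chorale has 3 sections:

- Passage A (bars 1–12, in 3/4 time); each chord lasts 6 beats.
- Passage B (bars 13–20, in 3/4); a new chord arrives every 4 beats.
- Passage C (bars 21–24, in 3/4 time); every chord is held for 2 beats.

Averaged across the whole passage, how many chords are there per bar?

0.75 chords per bar

A: 12 × 3 = 36 beats ÷ 6 = 6 chords.
B: 8 × 3 = 24 beats ÷ 4 = 6 chords.
C: 4 × 3 = 12 beats ÷ 2 = 6 chords.
Overall: 18 chords over 24 bars → 18/24 = 0.75 chords per bar.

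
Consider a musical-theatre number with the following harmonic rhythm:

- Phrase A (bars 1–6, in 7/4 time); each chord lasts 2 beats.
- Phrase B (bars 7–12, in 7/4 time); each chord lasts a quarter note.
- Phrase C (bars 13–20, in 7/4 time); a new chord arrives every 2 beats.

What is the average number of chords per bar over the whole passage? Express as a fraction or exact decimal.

A: 6 bars of 7 beats is 42 beats; at 2 beats each that's 21 chords.
B: 6 bars of 7 beats is 42 beats; at 1 beat each that's 42 chords.
C: 8 bars of 7 beats is 56 beats; at 2 beats each that's 28 chords.
Overall: 91 chords over 20 bars → 91/20 = 4.55 chords per bar.

4.55 chords per bar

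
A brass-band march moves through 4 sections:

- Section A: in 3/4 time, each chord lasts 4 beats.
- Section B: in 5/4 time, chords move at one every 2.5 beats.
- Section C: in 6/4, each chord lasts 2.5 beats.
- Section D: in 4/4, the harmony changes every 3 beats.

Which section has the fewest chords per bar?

A: 3 beats/bar ÷ 4 beats/chord = 0.75 chords/bar.
B: 5 beats/bar ÷ 2.5 beats/chord = 2 chords/bar.
C: 6 beats/bar ÷ 2.5 beats/chord = 2.4 chords/bar.
D: 4 beats/bar ÷ 3 beats/chord = 4/3 chords/bar.
Slowest is A at 0.75 chords/bar.

Section A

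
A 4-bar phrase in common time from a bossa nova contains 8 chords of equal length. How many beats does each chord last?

4 bars × 4 beats/bar = 16 beats total.
16 beats ÷ 8 chords = 2 beats per chord.
(That is a half note.)

2 beats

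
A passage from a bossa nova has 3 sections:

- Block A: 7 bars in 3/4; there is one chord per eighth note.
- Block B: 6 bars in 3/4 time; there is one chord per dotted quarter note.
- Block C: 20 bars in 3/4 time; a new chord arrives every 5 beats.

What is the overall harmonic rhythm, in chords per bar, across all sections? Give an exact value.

2 chords per bar

A: 7 bars of 3 beats is 21 beats; at 0.5 beats each that's 42 chords.
B: 6 bars of 3 beats is 18 beats; at 1.5 beats each that's 12 chords.
C: 20 bars of 3 beats is 60 beats; at 5 beats each that's 12 chords.
Overall: 66 chords over 33 bars → 66/33 = 2 chords per bar.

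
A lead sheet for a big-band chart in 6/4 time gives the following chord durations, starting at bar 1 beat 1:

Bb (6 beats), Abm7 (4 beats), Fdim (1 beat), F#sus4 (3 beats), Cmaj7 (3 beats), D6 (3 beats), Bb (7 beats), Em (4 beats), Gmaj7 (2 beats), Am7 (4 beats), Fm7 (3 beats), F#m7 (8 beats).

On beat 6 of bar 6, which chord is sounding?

Am7

Beat 6 of bar 6 is beat (6−1)×6 + 6 = 36 overall.
Running totals: Bb ends at 6, Abm7 ends at 10, Fdim ends at 11, F#sus4 ends at 14, Cmaj7 ends at 17, D6 ends at 20, Bb ends at 27, Em ends at 31, Gmaj7 ends at 33, Am7 ends at 37.
Beat 36 falls within Am7.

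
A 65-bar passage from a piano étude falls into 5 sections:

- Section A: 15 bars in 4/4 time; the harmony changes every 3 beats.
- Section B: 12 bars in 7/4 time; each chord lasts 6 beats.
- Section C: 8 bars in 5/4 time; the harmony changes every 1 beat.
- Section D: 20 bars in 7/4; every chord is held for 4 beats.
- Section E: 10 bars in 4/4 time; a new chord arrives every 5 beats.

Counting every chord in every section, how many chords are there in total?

A has 60 beats and chords last 3 each, so 20 chords.
B has 84 beats and chords last 6 each, so 14 chords.
C has 40 beats and chords last 1 each, so 40 chords.
D has 140 beats and chords last 4 each, so 35 chords.
E has 40 beats and chords last 5 each, so 8 chords.
Total: 20 + 14 + 40 + 35 + 8 = 117.

117 chords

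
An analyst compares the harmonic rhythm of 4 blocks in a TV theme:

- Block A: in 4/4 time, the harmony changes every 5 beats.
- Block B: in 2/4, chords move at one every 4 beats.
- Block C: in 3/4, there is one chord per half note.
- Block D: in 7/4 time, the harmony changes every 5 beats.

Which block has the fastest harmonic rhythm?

Block C

A: each chord is 5 beats in 4/4, so 0.8 per bar.
B: each chord is 4 beats in 2/4, so 0.5 per bar.
C: each chord is 2 beats in 3/4, so 1.5 per bar.
D: each chord is 5 beats in 7/4, so 1.4 per bar.
Fastest is C at 1.5 chords/bar.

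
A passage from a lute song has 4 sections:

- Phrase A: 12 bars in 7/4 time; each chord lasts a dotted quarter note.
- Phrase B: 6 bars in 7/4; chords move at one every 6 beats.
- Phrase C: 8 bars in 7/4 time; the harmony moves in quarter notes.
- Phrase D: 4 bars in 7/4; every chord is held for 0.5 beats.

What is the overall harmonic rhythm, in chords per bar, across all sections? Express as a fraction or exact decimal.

A: 12 bars of 7 beats is 84 beats; at 1.5 beats each that's 56 chords.
B: 6 bars of 7 beats is 42 beats; at 6 beats each that's 7 chords.
C: 8 bars of 7 beats is 56 beats; at 1 beat each that's 56 chords.
D: 4 bars of 7 beats is 28 beats; at 0.5 beats each that's 56 chords.
Overall: 175 chords over 30 bars → 175/30 = 35/6 chords per bar.

35/6 chords per bar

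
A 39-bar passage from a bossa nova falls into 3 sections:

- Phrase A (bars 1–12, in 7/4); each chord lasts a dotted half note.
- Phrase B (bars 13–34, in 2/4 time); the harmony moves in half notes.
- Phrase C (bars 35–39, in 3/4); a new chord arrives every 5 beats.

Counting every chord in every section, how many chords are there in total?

53 chords

A has 84 beats and chords last 3 each, so 28 chords.
B has 44 beats and chords last 2 each, so 22 chords.
C has 15 beats and chords last 5 each, so 3 chords.
Total: 28 + 22 + 3 = 53.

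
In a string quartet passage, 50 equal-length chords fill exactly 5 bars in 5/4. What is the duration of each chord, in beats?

5 bars × 5 beats/bar = 25 beats total.
25 beats ÷ 50 chords = 0.5 beats per chord.
(That is an eighth note.)

0.5 beats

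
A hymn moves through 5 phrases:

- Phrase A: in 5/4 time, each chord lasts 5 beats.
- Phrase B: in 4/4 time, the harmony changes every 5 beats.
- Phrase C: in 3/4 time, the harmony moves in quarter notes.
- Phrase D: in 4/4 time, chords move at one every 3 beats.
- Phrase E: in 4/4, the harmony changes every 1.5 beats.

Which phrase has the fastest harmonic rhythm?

Phrase C

A: each chord is 5 beats in 5/4, so 1 per bar.
B: each chord is 5 beats in 4/4, so 0.8 per bar.
C: each chord is 1 beat in 3/4, so 3 per bar.
D: each chord is 3 beats in 4/4, so 4/3 per bar.
E: each chord is 1.5 beats in 4/4, so 8/3 per bar.
Fastest is C at 3 chords/bar.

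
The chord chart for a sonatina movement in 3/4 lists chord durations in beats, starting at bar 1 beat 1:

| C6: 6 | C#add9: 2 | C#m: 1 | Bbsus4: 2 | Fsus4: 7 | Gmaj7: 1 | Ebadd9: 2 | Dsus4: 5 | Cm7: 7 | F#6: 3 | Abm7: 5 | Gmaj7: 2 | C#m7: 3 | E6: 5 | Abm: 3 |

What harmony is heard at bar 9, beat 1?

Beat 1 of bar 9 is beat (9−1)×3 + 1 = 25 overall.
Running totals: C6 ends at 6, C#add9 ends at 8, C#m ends at 9, Bbsus4 ends at 11, Fsus4 ends at 18, Gmaj7 ends at 19, Ebadd9 ends at 21, Dsus4 ends at 26.
Beat 25 falls within Dsus4.

Dsus4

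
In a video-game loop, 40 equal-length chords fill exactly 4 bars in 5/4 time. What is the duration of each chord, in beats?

4 bars × 5 beats/bar = 20 beats total.
20 beats ÷ 40 chords = 0.5 beats per chord.
(That is an eighth note.)

0.5 beats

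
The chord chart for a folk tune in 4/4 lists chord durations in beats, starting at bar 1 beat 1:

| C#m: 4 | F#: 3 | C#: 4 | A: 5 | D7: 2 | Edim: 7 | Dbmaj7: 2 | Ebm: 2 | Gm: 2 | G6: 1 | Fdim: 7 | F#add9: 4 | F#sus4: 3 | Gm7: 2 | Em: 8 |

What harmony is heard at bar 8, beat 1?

Beat 1 of bar 8 is beat (8−1)×4 + 1 = 29 overall.
Running totals: C#m ends at 4, F# ends at 7, C# ends at 11, A ends at 16, D7 ends at 18, Edim ends at 25, Dbmaj7 ends at 27, Ebm ends at 29.
Beat 29 falls within Ebm.

Ebm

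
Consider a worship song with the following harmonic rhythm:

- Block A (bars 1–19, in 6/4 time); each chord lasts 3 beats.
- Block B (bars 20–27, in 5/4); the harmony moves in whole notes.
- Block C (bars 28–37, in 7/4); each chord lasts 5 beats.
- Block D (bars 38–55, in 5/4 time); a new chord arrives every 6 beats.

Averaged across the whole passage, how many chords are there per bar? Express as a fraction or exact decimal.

1.4 chords per bar

A: 19 bars of 6 beats is 114 beats; at 3 beats each that's 38 chords.
B: 8 bars of 5 beats is 40 beats; at 4 beats each that's 10 chords.
C: 10 bars of 7 beats is 70 beats; at 5 beats each that's 14 chords.
D: 18 bars of 5 beats is 90 beats; at 6 beats each that's 15 chords.
Overall: 77 chords over 55 bars → 77/55 = 1.4 chords per bar.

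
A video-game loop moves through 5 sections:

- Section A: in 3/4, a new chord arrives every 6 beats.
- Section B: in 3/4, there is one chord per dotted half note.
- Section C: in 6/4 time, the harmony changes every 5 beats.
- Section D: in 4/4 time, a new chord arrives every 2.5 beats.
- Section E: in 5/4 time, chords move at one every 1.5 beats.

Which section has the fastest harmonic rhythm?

Section E

A: each chord is 6 beats in 3/4, so 0.5 per bar.
B: each chord is 3 beats in 3/4, so 1 per bar.
C: each chord is 5 beats in 6/4, so 1.2 per bar.
D: each chord is 2.5 beats in 4/4, so 1.6 per bar.
E: each chord is 1.5 beats in 5/4, so 10/3 per bar.
Fastest is E at 10/3 chords/bar.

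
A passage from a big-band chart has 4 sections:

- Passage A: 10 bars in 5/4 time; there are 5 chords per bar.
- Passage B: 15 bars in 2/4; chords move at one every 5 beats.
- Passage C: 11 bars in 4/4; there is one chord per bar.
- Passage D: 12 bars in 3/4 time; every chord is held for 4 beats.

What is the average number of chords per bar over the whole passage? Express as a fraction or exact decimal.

A: 10 bars of 5 beats is 50 beats; at 1 beat each that's 50 chords.
B: 15 bars of 2 beats is 30 beats; at 5 beats each that's 6 chords.
C: 11 bars of 4 beats is 44 beats; at 4 beats each that's 11 chords.
D: 12 bars of 3 beats is 36 beats; at 4 beats each that's 9 chords.
Overall: 76 chords over 48 bars → 76/48 = 19/12 chords per bar.

19/12 chords per bar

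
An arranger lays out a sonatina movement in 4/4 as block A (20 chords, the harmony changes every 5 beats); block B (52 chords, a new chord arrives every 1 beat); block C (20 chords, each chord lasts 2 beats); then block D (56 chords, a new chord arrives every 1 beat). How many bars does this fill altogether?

62 bars

A: 20 × 5 = 100 beats = 25 bars.
B: 52 × 1 = 52 beats = 13 bars.
C: 20 × 2 = 40 beats = 10 bars.
D: 56 × 1 = 56 beats = 14 bars.
Total: 25 + 13 + 10 + 14 = 62 bars.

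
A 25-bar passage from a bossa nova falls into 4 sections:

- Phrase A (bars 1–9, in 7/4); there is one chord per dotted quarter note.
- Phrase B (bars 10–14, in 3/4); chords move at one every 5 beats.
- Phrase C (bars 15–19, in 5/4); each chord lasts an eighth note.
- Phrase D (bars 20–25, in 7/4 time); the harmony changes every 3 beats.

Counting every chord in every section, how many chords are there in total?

A: 9·7 = 63 beats, 63/1.5 = 42 chords.
B: 5·3 = 15 beats, 15/5 = 3 chords.
C: 5·5 = 25 beats, 25/0.5 = 50 chords.
D: 6·7 = 42 beats, 42/3 = 14 chords.
Total: 42 + 3 + 50 + 14 = 109.

109 chords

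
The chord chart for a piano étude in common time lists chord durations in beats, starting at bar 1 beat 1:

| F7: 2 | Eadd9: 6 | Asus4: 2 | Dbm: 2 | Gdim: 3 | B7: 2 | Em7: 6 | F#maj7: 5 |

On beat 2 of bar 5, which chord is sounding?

Em7

Beat 2 of bar 5 is beat (5−1)×4 + 2 = 18 overall.
Running totals: F7 ends at 2, Eadd9 ends at 8, Asus4 ends at 10, Dbm ends at 12, Gdim ends at 15, B7 ends at 17, Em7 ends at 23.
Beat 18 falls within Em7.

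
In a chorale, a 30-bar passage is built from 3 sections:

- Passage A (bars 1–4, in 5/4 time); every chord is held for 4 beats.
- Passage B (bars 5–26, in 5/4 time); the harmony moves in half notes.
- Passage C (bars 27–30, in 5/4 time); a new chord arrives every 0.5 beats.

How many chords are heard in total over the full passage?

A: 4 bars × 5 beats = 20 beats; 4 beats/chord → 5 chords.
B: 22 bars × 5 beats = 110 beats; 2 beats/chord → 55 chords.
C: 4 bars × 5 beats = 20 beats; 0.5 beats/chord → 40 chords.
Total: 5 + 55 + 40 = 100.

100 chords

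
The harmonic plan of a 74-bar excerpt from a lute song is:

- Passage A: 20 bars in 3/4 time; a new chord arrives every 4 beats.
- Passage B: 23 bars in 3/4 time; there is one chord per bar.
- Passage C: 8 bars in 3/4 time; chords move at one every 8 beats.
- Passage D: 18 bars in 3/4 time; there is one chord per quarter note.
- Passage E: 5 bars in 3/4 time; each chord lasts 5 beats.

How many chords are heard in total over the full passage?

98 chords

A: 20·3 = 60 beats, 60/4 = 15 chords.
B: 23·3 = 69 beats, 69/3 = 23 chords.
C: 8·3 = 24 beats, 24/8 = 3 chords.
D: 18·3 = 54 beats, 54/1 = 54 chords.
E: 5·3 = 15 beats, 15/5 = 3 chords.
Total: 15 + 23 + 3 + 54 + 3 = 98.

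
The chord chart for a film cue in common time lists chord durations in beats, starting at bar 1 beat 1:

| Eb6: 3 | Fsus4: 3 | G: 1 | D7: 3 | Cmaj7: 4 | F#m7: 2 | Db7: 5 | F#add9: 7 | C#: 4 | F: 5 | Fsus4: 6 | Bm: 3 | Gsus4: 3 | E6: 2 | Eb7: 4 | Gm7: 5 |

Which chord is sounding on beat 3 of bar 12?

Beat 3 of bar 12 is beat (12−1)×4 + 3 = 47 overall.
Running totals: Eb6 ends at 3, Fsus4 ends at 6, G ends at 7, D7 ends at 10, Cmaj7 ends at 14, F#m7 ends at 16, Db7 ends at 21, F#add9 ends at 28, C# ends at 32, F ends at 37, Fsus4 ends at 43, Bm ends at 46, Gsus4 ends at 49.
Beat 47 falls within Gsus4.

Gsus4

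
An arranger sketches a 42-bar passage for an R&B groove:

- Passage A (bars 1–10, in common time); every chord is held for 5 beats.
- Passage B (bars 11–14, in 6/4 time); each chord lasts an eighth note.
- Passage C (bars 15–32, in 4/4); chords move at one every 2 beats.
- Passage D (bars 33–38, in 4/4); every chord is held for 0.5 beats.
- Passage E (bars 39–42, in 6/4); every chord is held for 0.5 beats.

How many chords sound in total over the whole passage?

188 chords

A: 10·4 = 40 beats, 40/5 = 8 chords.
B: 4·6 = 24 beats, 24/0.5 = 48 chords.
C: 18·4 = 72 beats, 72/2 = 36 chords.
D: 6·4 = 24 beats, 24/0.5 = 48 chords.
E: 4·6 = 24 beats, 24/0.5 = 48 chords.
Total: 8 + 48 + 36 + 48 + 48 = 188.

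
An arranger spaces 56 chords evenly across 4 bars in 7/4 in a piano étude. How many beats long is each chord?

4 bars × 7 beats/bar = 28 beats total.
28 beats ÷ 56 chords = 0.5 beats per chord.
(That is an eighth note.)

0.5 beats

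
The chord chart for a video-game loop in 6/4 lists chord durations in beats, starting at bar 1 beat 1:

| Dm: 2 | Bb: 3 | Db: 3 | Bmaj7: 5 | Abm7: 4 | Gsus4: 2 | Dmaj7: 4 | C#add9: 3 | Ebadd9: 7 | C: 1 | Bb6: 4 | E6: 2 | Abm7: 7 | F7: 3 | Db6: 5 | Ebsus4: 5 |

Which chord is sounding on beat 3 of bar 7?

E6

Beat 3 of bar 7 is beat (7−1)×6 + 3 = 39 overall.
Running totals: Dm ends at 2, Bb ends at 5, Db ends at 8, Bmaj7 ends at 13, Abm7 ends at 17, Gsus4 ends at 19, Dmaj7 ends at 23, C#add9 ends at 26, Ebadd9 ends at 33, C ends at 34, Bb6 ends at 38, E6 ends at 40.
Beat 39 falls within E6.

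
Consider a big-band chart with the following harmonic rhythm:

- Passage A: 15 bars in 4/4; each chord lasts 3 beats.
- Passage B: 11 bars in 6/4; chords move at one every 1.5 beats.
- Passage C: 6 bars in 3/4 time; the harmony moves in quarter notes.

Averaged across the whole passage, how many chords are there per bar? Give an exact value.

A: 15 × 4 = 60 beats ÷ 3 = 20 chords.
B: 11 × 6 = 66 beats ÷ 1.5 = 44 chords.
C: 6 × 3 = 18 beats ÷ 1 = 18 chords.
Overall: 82 chords over 32 bars → 82/32 = 41/16 chords per bar.

41/16 chords per bar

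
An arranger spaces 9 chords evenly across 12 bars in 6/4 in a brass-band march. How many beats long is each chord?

12 bars × 6 beats/bar = 72 beats total.
72 beats ÷ 9 chords = 8 beats per chord.

8 beats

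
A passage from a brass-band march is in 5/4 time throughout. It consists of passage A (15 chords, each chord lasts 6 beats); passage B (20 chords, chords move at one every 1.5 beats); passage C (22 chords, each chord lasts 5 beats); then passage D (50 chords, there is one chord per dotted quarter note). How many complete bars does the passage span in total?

61 bars

A: 15 × 6 = 90 beats = 18 bars.
B: 20 × 1.5 = 30 beats = 6 bars.
C: 22 × 5 = 110 beats = 22 bars.
D: 50 × 1.5 = 75 beats = 15 bars.
Total: 18 + 6 + 22 + 15 = 61 bars.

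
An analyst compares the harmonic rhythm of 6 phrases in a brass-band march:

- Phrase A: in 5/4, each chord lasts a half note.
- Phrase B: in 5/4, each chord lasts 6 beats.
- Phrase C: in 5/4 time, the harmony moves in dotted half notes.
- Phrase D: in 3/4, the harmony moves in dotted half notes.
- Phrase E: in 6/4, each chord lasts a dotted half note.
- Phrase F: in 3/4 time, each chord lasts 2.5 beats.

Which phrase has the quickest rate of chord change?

A: 5/2 = 2.5 chords/bar.
B: 5/6 = 5/6 chords/bar.
C: 5/3 = 5/3 chords/bar.
D: 3/3 = 1 chord/bar.
E: 6/3 = 2 chords/bar.
F: 3/2.5 = 1.2 chords/bar.
Fastest is A at 2.5 chords/bar.

Phrase A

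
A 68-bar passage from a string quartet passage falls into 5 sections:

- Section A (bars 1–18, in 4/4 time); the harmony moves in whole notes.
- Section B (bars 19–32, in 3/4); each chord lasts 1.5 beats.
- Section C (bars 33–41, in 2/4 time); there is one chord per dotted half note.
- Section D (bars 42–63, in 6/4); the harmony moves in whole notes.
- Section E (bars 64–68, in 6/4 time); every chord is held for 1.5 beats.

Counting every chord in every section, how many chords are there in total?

105 chords

A has 72 beats and chords last 4 each, so 18 chords.
B has 42 beats and chords last 1.5 each, so 28 chords.
C has 18 beats and chords last 3 each, so 6 chords.
D has 132 beats and chords last 4 each, so 33 chords.
E has 30 beats and chords last 1.5 each, so 20 chords.
Total: 18 + 28 + 6 + 33 + 20 = 105.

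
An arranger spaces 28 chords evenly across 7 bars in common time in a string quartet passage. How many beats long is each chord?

7 bars × 4 beats/bar = 28 beats total.
28 beats ÷ 28 chords = 1 beats per chord.
(That is a quarter note.)

1 beat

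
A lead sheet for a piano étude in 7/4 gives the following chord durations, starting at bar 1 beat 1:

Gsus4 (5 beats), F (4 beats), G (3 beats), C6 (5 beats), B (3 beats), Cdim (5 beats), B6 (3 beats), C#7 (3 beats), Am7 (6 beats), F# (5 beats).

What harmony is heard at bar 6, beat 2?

Beat 2 of bar 6 is beat (6−1)×7 + 2 = 37 overall.
Running totals: Gsus4 ends at 5, F ends at 9, G ends at 12, C6 ends at 17, B ends at 20, Cdim ends at 25, B6 ends at 28, C#7 ends at 31, Am7 ends at 37.
Beat 37 falls within Am7.

Am7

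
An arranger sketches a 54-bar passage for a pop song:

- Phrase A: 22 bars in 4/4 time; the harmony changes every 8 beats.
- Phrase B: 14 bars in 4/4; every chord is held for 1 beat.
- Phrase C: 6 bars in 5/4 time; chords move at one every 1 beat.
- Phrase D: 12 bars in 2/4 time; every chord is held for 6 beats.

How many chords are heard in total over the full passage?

A has 88 beats and chords last 8 each, so 11 chords.
B has 56 beats and chords last 1 each, so 56 chords.
C has 30 beats and chords last 1 each, so 30 chords.
D has 24 beats and chords last 6 each, so 4 chords.
Total: 11 + 56 + 30 + 4 = 101.

101 chords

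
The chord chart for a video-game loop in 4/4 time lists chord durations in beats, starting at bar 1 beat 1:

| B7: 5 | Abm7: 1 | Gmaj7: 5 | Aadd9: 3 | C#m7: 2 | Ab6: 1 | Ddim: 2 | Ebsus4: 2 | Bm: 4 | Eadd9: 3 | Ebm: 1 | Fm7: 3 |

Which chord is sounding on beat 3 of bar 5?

Beat 3 of bar 5 is beat (5−1)×4 + 3 = 19 overall.
Running totals: B7 ends at 5, Abm7 ends at 6, Gmaj7 ends at 11, Aadd9 ends at 14, C#m7 ends at 16, Ab6 ends at 17, Ddim ends at 19.
Beat 19 falls within Ddim.

Ddim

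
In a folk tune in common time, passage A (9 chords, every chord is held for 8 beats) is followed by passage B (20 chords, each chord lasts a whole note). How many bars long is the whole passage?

38 bars

A: 9 × 8 = 72 beats = 18 bars.
B: 20 × 4 = 80 beats = 20 bars.
Total: 18 + 20 = 38 bars.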